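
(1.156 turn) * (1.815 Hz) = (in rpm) 125.9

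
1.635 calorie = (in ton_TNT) 1.635e-09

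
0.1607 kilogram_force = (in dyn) 1.576e+05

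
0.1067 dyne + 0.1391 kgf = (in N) 1.364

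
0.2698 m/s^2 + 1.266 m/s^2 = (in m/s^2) 1.536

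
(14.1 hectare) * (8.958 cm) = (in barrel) 7.945e+04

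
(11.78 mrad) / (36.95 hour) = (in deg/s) 5.074e-06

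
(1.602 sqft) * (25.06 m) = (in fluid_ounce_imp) 1.313e+05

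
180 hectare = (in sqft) 1.938e+07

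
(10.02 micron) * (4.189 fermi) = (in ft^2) 4.518e-19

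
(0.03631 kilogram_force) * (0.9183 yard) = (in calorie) 0.07146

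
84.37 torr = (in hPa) 112.5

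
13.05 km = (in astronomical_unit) 8.723e-08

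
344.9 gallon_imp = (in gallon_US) 414.2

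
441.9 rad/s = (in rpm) 4220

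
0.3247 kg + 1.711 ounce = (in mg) 3.732e+05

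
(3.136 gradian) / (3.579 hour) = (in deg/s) 0.0002191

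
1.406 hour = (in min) 84.36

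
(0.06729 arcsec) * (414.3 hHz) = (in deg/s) 0.7744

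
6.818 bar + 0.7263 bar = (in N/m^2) 7.544e+05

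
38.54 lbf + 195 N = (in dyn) 3.664e+07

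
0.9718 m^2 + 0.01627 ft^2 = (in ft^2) 10.48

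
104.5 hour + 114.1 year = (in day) 4.165e+04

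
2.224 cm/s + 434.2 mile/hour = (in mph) 434.2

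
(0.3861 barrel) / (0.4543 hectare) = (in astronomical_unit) 9.032e-17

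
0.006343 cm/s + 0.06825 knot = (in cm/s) 3.517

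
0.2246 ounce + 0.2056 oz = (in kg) 0.0122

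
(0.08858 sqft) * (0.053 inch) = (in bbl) 6.968e-05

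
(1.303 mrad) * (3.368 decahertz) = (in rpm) 0.4191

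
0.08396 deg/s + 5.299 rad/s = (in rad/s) 5.3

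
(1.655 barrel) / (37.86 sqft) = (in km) 7.481e-05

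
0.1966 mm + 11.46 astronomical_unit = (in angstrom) 1.714e+22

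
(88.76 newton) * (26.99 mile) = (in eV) 2.406e+25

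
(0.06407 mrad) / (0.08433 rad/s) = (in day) 8.793e-09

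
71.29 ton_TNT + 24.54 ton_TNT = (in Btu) 3.8e+08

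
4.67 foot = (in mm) 1423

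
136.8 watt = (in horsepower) 0.1835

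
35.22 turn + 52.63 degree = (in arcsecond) 4.583e+07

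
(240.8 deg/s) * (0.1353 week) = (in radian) 3.439e+05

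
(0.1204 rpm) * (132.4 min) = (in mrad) 1.002e+05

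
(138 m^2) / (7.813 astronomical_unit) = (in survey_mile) 7.336e-14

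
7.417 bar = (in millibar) 7417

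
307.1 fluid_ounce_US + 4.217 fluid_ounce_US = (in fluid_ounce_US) 311.3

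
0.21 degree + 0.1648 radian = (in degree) 9.652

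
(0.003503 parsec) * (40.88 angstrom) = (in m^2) 4.419e+05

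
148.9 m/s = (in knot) 289.4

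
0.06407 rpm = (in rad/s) 0.006709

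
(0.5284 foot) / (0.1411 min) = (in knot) 0.03698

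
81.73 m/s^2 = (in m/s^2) 81.73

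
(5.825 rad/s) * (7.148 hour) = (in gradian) 9.543e+06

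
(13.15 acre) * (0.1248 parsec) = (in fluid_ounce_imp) 7.213e+24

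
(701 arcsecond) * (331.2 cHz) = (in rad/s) 0.01126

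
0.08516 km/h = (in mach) 6.947e-05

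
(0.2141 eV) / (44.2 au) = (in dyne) 5.188e-28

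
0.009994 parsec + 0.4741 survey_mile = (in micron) 3.084e+20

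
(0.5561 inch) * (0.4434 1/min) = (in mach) 3.066e-07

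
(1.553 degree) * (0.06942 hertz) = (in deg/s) 0.1078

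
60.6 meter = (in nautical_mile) 0.03272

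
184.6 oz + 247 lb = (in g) 1.173e+05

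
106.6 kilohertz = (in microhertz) 1.066e+11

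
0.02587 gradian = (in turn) 6.467e-05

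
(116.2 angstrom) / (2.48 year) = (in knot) 2.888e-16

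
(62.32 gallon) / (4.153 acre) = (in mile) 8.722e-09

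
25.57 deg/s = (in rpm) 4.262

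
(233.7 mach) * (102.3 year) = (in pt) 7.277e+17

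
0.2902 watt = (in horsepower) 0.0003892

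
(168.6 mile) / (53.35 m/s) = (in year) 0.0001613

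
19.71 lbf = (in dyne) 8.767e+06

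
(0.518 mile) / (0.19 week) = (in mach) 2.131e-05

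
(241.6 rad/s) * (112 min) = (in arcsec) 3.349e+11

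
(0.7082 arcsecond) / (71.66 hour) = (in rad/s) 1.331e-11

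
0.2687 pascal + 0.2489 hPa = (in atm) 0.0002483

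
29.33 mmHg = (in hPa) 39.1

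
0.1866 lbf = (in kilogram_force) 0.08464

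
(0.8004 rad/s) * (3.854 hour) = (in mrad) 1.111e+07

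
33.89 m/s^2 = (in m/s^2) 33.89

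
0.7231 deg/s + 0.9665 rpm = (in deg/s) 6.522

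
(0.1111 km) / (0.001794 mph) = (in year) 0.004393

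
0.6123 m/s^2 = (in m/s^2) 0.6123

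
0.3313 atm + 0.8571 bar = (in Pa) 1.193e+05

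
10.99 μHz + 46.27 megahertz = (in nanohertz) 4.627e+16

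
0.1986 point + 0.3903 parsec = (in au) 8.051e+04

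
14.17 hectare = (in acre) 35.01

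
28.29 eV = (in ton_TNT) 1.083e-27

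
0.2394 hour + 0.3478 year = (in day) 127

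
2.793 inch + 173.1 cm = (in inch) 70.94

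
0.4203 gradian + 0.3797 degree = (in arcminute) 45.48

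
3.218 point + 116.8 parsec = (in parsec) 116.8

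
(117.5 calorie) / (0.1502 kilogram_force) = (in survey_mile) 0.2074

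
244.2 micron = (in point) 0.6922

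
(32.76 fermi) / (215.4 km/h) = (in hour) 1.521e-19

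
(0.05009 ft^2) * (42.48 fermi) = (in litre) 1.977e-13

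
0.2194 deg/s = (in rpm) 0.03657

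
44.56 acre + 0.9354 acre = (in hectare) 18.41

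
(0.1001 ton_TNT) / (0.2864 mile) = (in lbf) 2.043e+05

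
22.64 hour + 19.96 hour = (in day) 1.775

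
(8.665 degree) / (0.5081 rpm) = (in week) 4.7e-06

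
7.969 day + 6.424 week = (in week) 7.562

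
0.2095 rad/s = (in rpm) 2.001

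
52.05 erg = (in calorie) 1.244e-06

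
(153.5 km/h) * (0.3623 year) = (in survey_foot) 1.598e+09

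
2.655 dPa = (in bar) 2.655e-06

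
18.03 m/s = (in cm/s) 1803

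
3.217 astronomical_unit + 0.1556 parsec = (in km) 4.802e+12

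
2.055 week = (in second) 1.243e+06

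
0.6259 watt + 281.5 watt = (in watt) 282.1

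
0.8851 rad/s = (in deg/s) 50.71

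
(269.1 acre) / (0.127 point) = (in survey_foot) 7.975e+10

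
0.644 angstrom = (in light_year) 6.807e-27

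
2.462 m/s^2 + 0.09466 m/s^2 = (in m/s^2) 2.557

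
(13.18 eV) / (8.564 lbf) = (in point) 1.571e-16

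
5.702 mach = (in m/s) 1942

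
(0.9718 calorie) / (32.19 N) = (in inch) 4.973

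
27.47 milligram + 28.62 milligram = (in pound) 0.0001237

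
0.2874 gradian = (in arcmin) 15.52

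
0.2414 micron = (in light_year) 2.552e-23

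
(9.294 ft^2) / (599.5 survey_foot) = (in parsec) 1.531e-19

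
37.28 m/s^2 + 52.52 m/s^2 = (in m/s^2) 89.8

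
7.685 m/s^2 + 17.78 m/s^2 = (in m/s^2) 25.46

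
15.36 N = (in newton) 15.36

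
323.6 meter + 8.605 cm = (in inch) 1.274e+04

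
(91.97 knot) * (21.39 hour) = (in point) 1.033e+10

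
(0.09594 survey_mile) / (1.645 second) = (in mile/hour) 210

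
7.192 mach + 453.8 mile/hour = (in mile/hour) 5932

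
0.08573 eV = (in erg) 1.374e-13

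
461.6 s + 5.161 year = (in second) 1.628e+08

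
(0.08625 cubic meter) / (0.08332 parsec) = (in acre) 8.29e-21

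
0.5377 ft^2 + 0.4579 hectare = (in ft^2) 4.929e+04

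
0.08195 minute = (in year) 1.559e-07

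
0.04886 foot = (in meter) 0.01489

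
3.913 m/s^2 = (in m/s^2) 3.913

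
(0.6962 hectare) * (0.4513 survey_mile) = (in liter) 5.056e+09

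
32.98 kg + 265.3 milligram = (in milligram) 3.298e+07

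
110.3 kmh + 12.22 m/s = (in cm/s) 4286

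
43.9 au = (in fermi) 6.567e+27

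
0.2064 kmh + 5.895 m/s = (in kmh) 21.43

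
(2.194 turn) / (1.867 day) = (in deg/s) 0.004896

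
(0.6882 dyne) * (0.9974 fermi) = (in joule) 6.864e-21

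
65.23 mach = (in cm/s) 2.221e+06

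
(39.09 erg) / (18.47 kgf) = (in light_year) 2.281e-24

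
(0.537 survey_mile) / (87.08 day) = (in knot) 0.0002233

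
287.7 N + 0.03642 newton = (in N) 287.7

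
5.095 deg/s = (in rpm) 0.8492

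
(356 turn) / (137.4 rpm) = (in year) 4.93e-06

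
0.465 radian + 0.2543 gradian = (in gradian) 29.86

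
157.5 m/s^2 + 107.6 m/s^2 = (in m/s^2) 265.1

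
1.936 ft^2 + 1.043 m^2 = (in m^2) 1.223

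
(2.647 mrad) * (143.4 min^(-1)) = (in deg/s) 0.3625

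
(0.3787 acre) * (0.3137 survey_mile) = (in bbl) 4.866e+06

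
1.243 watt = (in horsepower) 0.001667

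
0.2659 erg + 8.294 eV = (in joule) 2.659e-08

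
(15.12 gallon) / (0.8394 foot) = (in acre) 5.528e-05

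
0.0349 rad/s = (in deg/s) 2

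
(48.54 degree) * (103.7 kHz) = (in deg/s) 5.034e+06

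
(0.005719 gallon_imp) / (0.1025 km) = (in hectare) 2.536e-11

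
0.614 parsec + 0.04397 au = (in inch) 7.459e+17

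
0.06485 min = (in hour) 0.001081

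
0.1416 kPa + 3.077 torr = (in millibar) 5.518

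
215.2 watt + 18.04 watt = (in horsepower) 0.3128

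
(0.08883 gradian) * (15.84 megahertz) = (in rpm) 2.111e+05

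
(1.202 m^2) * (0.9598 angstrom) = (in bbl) 7.256e-10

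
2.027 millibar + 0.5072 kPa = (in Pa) 709.9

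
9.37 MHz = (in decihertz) 9.37e+07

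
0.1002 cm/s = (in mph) 0.002241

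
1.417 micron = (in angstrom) 1.417e+04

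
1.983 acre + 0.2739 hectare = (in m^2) 1.076e+04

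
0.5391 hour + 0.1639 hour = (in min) 42.18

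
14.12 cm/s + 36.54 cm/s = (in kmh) 1.824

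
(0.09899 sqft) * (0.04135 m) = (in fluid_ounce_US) 12.86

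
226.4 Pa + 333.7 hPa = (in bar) 0.336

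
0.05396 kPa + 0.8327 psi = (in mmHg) 43.47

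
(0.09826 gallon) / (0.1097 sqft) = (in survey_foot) 0.1197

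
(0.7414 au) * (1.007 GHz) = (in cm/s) 1.117e+22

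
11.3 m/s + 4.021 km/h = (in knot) 24.14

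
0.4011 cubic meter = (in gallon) 106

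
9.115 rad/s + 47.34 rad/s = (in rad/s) 56.46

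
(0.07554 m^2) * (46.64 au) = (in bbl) 3.315e+12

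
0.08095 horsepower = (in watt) 60.36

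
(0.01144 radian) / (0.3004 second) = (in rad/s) 0.03808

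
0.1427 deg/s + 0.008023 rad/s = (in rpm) 0.1004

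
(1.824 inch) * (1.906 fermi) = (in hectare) 8.83e-21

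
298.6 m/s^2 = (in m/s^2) 298.6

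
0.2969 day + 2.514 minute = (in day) 0.2986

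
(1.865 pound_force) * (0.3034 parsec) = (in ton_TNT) 1.856e+07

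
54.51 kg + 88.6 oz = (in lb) 125.7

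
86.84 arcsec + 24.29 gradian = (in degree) 21.89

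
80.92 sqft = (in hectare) 0.0007518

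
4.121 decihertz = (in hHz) 0.004121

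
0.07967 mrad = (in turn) 1.268e-05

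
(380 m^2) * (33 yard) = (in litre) 1.147e+07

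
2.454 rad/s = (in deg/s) 140.6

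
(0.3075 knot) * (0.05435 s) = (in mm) 8.598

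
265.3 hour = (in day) 11.05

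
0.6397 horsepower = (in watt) 477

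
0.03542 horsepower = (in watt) 26.41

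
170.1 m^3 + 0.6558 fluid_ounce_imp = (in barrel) 1070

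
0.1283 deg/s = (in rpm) 0.02138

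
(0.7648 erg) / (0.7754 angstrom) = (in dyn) 9.863e+07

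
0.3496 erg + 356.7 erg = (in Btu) 3.384e-08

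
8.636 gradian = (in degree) 7.772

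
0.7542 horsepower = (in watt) 562.4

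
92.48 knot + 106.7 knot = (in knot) 199.2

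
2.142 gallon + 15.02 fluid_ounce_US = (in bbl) 0.05379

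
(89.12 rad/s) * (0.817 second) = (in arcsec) 1.502e+07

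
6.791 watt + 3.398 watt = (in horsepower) 0.01366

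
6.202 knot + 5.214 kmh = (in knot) 9.017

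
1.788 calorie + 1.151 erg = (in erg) 7.481e+07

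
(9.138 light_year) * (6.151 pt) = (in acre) 4.636e+10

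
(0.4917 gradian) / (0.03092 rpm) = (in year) 7.564e-08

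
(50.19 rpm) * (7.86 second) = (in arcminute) 1.42e+05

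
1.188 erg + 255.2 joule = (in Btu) 0.2419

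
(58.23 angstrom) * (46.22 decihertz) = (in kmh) 9.689e-08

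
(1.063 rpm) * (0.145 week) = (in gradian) 6.215e+05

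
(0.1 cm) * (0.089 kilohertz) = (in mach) 0.0002614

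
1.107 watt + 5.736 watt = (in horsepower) 0.009177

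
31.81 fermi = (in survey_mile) 1.977e-17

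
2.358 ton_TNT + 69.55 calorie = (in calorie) 2.358e+09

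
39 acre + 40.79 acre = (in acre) 79.79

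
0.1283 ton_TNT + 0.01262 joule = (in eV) 3.35e+27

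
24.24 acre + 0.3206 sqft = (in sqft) 1.056e+06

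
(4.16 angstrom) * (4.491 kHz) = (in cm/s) 0.0001868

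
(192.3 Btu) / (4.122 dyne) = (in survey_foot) 1.615e+10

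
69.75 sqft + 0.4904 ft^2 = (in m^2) 6.526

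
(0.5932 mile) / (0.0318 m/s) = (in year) 0.000952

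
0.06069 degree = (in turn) 0.0001686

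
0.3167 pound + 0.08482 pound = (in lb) 0.4015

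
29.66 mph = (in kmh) 47.73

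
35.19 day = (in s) 3.04e+06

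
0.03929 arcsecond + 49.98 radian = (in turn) 7.955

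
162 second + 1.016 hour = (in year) 0.0001211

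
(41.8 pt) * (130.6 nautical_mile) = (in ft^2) 3.839e+04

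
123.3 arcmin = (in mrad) 35.87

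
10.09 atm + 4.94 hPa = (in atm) 10.09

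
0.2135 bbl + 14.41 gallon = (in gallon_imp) 19.47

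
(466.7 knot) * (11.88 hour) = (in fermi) 1.027e+22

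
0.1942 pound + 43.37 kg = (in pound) 95.81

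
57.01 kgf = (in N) 559.1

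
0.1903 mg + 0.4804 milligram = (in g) 0.0006707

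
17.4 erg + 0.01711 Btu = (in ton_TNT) 4.315e-09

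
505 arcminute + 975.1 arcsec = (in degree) 8.688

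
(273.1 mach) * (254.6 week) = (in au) 95.72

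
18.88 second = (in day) 0.0002185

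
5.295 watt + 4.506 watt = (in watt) 9.801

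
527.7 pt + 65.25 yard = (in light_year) 6.326e-15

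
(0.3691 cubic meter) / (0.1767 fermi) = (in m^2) 2.089e+15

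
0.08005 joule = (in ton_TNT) 1.913e-11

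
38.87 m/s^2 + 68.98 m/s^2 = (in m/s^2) 107.8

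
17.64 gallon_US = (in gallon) 17.64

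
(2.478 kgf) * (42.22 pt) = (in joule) 0.3619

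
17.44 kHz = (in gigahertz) 1.744e-05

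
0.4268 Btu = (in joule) 450.3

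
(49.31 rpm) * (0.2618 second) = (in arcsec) 2.788e+05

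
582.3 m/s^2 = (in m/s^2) 582.3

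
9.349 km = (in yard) 1.022e+04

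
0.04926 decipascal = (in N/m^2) 0.004926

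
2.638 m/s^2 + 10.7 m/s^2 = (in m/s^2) 13.34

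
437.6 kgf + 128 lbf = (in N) 4861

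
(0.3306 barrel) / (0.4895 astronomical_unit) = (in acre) 1.774e-16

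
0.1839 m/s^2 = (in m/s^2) 0.1839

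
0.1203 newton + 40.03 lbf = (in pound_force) 40.06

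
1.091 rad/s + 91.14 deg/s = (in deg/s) 153.6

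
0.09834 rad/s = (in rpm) 0.9391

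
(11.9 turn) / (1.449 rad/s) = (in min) 0.86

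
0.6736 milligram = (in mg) 0.6736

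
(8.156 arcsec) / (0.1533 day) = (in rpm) 2.851e-08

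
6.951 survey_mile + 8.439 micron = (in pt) 3.171e+07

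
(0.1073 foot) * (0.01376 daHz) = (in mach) 1.322e-05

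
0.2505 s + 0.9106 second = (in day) 1.344e-05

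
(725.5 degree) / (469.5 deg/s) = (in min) 0.02575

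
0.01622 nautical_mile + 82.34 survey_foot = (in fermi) 5.514e+16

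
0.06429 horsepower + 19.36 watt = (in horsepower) 0.09025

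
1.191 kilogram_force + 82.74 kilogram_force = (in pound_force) 185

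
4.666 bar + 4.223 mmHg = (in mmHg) 3504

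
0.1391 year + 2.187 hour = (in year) 0.1393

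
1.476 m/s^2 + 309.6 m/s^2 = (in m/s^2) 311.1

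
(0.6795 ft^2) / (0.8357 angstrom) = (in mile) 4.694e+05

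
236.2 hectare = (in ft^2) 2.542e+07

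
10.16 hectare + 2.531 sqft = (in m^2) 1.016e+05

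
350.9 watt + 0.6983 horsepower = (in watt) 871.6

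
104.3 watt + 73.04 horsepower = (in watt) 5.457e+04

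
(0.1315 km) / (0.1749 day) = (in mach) 2.556e-05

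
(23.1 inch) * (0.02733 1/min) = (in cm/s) 0.02673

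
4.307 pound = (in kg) 1.954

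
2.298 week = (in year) 0.04407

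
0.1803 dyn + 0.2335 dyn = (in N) 4.138e-06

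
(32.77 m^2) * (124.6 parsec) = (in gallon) 3.328e+22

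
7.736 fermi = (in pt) 2.193e-11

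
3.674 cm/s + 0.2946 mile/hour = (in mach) 0.0004947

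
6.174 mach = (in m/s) 2102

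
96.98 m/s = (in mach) 0.2848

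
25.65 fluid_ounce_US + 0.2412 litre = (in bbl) 0.006288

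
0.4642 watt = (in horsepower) 0.0006225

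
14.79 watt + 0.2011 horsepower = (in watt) 164.8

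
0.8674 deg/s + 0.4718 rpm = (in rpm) 0.6164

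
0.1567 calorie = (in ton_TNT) 1.567e-10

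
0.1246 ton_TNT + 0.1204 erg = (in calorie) 1.246e+08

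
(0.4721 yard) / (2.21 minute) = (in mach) 9.561e-06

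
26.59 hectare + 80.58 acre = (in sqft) 6.372e+06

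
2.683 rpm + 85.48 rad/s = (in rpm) 819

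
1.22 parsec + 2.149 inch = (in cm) 3.765e+18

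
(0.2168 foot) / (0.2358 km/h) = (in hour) 0.0002802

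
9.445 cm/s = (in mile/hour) 0.2113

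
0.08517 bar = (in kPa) 8.517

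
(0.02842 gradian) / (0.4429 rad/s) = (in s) 0.001008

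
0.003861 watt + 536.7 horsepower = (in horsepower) 536.7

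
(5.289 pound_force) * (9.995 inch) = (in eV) 3.728e+19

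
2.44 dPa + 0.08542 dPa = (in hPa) 0.002525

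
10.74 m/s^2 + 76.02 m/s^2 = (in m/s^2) 86.76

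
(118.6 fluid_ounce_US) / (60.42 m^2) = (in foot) 0.0001905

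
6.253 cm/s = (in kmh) 0.2251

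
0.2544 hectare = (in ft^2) 2.738e+04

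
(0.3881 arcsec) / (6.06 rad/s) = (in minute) 5.175e-09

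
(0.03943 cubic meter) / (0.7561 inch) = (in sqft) 22.1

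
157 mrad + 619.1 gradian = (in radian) 9.882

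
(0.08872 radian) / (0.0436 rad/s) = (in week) 3.365e-06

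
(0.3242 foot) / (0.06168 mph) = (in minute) 0.05973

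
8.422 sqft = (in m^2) 0.7824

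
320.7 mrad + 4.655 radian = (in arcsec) 1.026e+06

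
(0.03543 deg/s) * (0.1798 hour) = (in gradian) 25.48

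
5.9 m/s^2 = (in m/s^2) 5.9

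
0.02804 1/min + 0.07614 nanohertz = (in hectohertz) 4.673e-06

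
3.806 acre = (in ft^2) 1.658e+05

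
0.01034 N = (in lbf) 0.002325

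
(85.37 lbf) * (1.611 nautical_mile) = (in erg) 1.133e+13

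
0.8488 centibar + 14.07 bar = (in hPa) 1.408e+04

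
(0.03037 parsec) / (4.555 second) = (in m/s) 2.057e+14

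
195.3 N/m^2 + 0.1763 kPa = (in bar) 0.003716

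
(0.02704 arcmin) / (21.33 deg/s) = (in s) 2.113e-05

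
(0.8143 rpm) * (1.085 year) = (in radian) 2.918e+06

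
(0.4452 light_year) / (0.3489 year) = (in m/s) 3.828e+08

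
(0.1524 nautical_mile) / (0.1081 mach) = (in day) 8.875e-05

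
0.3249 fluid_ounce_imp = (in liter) 0.009231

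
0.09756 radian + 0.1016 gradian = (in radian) 0.09916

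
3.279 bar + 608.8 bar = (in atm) 604.1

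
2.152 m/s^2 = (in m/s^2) 2.152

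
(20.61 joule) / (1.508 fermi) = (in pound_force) 3.072e+15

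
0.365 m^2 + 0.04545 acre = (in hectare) 0.01843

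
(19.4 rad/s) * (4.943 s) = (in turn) 15.26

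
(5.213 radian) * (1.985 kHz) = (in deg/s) 5.929e+05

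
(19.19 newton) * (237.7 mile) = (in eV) 4.582e+25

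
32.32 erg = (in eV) 2.017e+13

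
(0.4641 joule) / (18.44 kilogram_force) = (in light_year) 2.713e-19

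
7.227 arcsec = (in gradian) 0.002231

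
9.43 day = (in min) 1.358e+04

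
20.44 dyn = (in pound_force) 4.595e-05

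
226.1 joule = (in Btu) 0.2143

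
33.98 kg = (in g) 3.398e+04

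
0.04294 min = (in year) 8.17e-08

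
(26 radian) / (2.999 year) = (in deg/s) 1.575e-05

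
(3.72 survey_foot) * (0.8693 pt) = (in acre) 8.592e-08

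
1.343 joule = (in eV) 8.382e+18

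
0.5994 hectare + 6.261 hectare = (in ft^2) 7.384e+05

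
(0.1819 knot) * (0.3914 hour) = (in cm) 1.319e+04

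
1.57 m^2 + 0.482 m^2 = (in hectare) 0.0002052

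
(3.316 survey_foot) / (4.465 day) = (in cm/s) 0.000262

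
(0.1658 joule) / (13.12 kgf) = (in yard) 0.001409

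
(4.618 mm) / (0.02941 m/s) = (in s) 0.157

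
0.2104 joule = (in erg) 2.104e+06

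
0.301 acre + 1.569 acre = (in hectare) 0.7568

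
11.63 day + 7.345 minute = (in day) 11.64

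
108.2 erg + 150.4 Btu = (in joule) 1.587e+05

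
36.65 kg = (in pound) 80.8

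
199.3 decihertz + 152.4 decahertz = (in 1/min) 9.264e+04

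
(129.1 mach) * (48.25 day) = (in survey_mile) 1.139e+08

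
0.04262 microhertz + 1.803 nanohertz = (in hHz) 4.442e-10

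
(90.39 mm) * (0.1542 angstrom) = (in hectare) 1.394e-16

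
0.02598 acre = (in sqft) 1132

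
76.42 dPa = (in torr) 0.05732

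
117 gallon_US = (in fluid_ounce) 1.498e+04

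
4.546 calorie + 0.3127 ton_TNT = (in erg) 1.308e+16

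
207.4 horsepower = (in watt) 1.547e+05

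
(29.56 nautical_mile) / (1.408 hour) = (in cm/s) 1080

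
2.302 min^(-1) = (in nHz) 3.837e+07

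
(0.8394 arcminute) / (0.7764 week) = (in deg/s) 2.979e-08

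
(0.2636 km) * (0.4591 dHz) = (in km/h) 43.57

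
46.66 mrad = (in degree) 2.673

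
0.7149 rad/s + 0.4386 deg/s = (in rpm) 6.9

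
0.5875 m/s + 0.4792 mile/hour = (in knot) 1.558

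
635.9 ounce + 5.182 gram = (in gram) 1.803e+04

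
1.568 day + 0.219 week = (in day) 3.101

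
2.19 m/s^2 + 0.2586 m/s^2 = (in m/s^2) 2.449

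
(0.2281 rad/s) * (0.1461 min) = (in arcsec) 4.124e+05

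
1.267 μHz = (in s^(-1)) 1.267e-06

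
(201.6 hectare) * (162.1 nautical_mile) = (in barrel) 3.807e+12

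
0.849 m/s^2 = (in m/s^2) 0.849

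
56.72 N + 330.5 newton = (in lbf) 87.05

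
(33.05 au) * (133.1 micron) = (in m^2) 6.581e+08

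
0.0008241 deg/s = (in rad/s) 1.438e-05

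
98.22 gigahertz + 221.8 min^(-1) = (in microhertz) 9.822e+16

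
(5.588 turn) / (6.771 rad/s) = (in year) 1.644e-07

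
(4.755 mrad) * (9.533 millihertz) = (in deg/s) 0.002597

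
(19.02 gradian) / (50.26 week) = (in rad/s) 9.829e-09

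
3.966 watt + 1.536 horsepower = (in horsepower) 1.541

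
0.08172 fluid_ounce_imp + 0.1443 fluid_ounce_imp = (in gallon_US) 0.001696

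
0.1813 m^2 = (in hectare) 1.813e-05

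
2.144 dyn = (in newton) 2.144e-05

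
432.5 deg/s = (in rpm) 72.08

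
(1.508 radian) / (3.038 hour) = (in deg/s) 0.0079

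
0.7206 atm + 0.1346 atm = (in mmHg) 650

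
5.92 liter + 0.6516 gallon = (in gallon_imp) 1.845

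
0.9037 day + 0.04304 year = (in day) 16.61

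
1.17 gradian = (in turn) 0.002925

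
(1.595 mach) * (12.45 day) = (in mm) 5.842e+11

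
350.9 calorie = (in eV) 9.164e+21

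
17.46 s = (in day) 0.0002021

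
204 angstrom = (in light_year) 2.156e-24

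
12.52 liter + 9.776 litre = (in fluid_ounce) 753.9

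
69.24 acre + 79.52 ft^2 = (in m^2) 2.802e+05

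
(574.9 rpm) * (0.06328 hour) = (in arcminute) 4.715e+07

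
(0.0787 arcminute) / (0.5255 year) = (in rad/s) 1.381e-12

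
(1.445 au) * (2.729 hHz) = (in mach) 1.733e+11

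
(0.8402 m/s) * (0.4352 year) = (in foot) 3.783e+07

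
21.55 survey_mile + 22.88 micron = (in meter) 3.468e+04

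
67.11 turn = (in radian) 421.7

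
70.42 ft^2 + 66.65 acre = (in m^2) 2.697e+05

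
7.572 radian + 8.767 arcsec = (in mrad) 7572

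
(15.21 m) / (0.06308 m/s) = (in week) 0.0003987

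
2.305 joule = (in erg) 2.305e+07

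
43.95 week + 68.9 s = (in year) 0.8429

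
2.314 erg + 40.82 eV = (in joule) 2.314e-07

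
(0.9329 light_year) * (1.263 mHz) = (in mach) 3.274e+10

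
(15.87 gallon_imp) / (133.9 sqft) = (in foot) 0.01903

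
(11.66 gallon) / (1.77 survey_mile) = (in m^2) 1.549e-05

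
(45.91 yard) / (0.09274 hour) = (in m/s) 0.1257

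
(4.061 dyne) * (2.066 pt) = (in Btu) 2.805e-11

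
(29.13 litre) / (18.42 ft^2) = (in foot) 0.05585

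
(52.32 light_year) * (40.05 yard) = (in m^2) 1.813e+19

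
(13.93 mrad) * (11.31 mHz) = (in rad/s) 0.0001575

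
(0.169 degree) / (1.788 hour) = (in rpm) 4.376e-06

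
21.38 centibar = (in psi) 3.101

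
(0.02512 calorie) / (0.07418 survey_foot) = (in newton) 4.648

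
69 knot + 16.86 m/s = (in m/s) 52.36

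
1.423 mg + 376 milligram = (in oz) 0.01331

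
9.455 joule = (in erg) 9.455e+07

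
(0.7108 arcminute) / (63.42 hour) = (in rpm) 8.648e-09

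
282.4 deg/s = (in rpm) 47.07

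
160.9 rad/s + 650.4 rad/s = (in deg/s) 4.648e+04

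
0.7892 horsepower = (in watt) 588.5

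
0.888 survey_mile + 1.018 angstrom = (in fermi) 1.429e+18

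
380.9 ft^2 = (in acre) 0.008744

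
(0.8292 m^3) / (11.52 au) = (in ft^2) 5.179e-12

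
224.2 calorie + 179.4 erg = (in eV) 5.855e+21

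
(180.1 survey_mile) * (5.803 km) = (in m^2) 1.682e+09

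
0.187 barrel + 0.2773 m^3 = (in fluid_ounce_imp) 1.081e+04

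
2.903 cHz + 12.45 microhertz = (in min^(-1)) 1.743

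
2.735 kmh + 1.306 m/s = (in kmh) 7.437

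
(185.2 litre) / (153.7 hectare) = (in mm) 0.0001205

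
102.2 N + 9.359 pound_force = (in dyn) 1.438e+07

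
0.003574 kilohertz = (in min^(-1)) 214.4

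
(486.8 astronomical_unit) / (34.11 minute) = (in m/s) 3.558e+10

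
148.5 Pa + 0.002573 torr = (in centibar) 0.1488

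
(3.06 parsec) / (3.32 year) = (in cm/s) 9.018e+10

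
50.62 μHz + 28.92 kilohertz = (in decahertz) 2892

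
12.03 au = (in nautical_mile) 9.717e+08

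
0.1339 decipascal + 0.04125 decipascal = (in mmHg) 0.0001314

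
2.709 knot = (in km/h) 5.017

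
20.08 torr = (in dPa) 2.677e+04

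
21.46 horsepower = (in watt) 1.6e+04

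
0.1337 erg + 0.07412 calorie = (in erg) 3.101e+06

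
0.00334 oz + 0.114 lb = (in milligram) 5.18e+04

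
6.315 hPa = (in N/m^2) 631.5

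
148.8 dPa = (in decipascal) 148.8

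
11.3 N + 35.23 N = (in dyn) 4.653e+06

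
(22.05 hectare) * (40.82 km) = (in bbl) 5.661e+10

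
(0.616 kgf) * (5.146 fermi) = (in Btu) 2.946e-17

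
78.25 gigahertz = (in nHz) 7.825e+19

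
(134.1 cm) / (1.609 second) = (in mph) 1.864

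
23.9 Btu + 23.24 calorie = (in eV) 1.58e+23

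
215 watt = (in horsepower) 0.2883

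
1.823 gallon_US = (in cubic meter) 0.006901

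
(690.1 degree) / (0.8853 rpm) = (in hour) 0.03609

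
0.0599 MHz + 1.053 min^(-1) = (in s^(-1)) 5.99e+04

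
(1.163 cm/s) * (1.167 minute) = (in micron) 8.143e+05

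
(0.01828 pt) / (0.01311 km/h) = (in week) 2.928e-09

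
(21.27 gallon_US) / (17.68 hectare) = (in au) 3.044e-18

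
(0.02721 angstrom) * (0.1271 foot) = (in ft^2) 1.135e-12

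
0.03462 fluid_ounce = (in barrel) 6.44e-06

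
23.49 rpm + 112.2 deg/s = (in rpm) 42.19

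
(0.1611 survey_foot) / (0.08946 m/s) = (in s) 0.5489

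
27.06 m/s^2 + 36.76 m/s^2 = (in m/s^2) 63.82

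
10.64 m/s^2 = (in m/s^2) 10.64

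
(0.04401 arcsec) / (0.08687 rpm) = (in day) 2.715e-10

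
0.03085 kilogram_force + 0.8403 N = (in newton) 1.143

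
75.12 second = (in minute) 1.252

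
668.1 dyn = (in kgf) 0.0006813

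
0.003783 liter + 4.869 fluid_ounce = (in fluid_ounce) 4.997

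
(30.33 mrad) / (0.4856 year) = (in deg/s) 1.135e-07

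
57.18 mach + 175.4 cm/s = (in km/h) 7.01e+04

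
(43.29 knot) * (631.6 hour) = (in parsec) 1.641e-09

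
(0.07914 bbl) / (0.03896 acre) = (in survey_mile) 4.959e-08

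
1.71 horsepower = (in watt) 1275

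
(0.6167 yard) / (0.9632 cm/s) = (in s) 58.55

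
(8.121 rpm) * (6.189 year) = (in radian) 1.66e+08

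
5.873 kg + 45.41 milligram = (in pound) 12.95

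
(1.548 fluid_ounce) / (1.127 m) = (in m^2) 4.062e-05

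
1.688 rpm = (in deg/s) 10.13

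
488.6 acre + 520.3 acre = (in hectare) 408.3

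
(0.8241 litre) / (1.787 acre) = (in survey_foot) 3.739e-07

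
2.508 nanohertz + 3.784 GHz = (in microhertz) 3.784e+15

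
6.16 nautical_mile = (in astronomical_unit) 7.626e-08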